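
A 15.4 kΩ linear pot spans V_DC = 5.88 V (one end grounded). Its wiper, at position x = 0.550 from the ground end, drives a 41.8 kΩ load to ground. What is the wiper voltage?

Split the track: R_lower = x·R_p = 8.470 kΩ, R_upper = (1−x)·R_p = 6.930 kΩ.
(x·R_p) ‖ R_L = 7.043 kΩ.
Loaded-divider output: V_out = 5.88 × 0.5040 = 2.964 V.

V_out ≈ 2.96 V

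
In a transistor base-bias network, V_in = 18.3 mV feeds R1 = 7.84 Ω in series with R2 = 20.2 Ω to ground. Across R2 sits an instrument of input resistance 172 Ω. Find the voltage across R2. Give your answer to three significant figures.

First combine the lower leg with the load: R2 ‖ R_L = 18.08 Ω.
Then V_out = V_in · R2'/(R1 + R2') = 18.3 × 18.08/25.92 = 12.76 mV.

V_out ≈ 12.8 mV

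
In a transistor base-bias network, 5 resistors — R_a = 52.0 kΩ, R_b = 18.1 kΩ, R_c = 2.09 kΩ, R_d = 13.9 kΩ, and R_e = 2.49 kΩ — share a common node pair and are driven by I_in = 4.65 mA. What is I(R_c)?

I ≈ 2.17 mA

Conductances: ΣG = 1/52.0 + 1/18.1 + 1/2.09 + 1/13.9 + 1/2.49 = 1.026 (1/kΩ).
R_c takes the fraction G_k/ΣG = 0.4785/1.026 = 0.4661, so I = 4.65 × 0.4661 = 2.167 mA.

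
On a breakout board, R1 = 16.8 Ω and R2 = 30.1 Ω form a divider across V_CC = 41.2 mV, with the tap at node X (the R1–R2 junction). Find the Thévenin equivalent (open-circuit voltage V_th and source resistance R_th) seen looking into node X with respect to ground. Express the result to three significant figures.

V_th ≈ 26.4 mV, R_th ≈ 10.8 Ω

With X open, the divider is unloaded: V_th = 41.2 × 30.1/46.90 = 26.44 mV.
With V_CC suppressed (replaced by a short), R_th = R1 ‖ R2 = (16.80 × 30.1)/(16.80 + 30.1) = 10.78 Ω.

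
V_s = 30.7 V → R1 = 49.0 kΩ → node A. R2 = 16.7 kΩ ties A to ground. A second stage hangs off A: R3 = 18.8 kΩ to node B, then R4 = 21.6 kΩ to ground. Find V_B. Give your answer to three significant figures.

V_B ≈ 3.19 V

The second stage (R3 + R4 = 40.40 kΩ) loads node A in parallel with R2.
R2 ‖ (R3+R4) = 11.82 kΩ.
So V_A = 30.7 × 0.1943 = 5.965 V.
Then the unloaded second divider: V_B = V_A × R4/(R3+R4) = 5.965 × 0.5347 = 3.189 V.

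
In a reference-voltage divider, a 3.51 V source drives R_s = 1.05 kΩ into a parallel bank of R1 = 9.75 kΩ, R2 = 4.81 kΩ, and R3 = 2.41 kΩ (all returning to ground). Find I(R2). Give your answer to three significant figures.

I ≈ 0.414 mA

Combine the parallel branches: R_p = (1/9.75 + 1/4.81 + 1/2.41)⁻¹ = 1.379 kΩ.
V_A by voltage divider: V_A = 3.51 × 1.379/(1.05 + 1.379) = 1.992 V.
I(R2) = V_A / R2 = 1.992/4.81 = 0.4142 mA.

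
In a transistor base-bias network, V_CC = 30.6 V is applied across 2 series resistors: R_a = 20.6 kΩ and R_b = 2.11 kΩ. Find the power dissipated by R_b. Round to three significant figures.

P ≈ 3.83 mW

The common current is I = 30.6/22.71 = 1.347 mA.
V(R_b) = I·R = 2.843 V; P = V·I = 2.843 × 1.347 = 3.831 mW.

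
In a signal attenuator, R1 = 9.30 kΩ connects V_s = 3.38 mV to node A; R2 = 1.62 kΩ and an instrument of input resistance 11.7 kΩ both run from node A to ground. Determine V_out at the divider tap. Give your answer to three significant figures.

V_out ≈ 0.449 mV

R2 ‖ R_L = (1.62 × 11.7)/(1.62 + 11.7) = 1.423 kΩ.
Voltage divider with the loaded lower leg: V_out = 3.38 × 1.423/(9.30 + 1.423) = 3.38 × 0.1327 = 0.4485 mV.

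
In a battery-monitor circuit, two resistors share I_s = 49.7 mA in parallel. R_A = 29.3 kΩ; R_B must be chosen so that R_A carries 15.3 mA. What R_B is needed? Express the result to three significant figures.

In a two-way split, I_A/I_s = R_B/(R_A + R_B).
15.3/49.7 = R_B/(R_A + R_B) → R_B = R_A · (0.3078)/(1 − 0.3078) = 29.3 × 0.4448 = 13.03 kΩ.

R_B ≈ 13.0 kΩ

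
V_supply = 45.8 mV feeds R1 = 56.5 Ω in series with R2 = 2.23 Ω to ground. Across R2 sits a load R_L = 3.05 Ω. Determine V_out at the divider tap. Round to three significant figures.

The load sits in parallel with R2, giving an effective lower resistance R2' = R2·R_L/(R2+R_L) = 1.288 Ω.
Now apply the divider: V_out = 45.8 × 0.02229 = 1.021 mV.

V_out ≈ 1.02 mV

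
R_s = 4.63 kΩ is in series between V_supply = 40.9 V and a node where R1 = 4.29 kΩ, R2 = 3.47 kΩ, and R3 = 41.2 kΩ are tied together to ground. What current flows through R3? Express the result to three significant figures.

I ≈ 0.282 mA

Combine the parallel branches: R_p = (1/4.29 + 1/3.47 + 1/41.2)⁻¹ = 1.833 kΩ.
V_A by voltage divider: V_A = 40.9 × 1.833/(4.63 + 1.833) = 11.60 V.
I(R3) = V_A / R3 = 11.60/41.2 = 0.2815 mA.
(Equivalently: I_total = 6.328 mA, then current-divider fraction G_k/ΣG = 0.04449.)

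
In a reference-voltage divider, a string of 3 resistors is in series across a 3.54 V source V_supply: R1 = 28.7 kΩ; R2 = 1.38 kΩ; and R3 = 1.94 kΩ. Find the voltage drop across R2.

Series total: ΣR = 28.7 + 1.38 + 1.94 = 32.02 kΩ.
By the voltage-divider rule, V = 3.54 × 1.380/32.02 = 0.1526 V.

V ≈ 0.153 V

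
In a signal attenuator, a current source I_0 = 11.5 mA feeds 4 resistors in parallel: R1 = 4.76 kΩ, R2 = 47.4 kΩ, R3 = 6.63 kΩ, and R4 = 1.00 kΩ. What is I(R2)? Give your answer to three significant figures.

I ≈ 0.176 mA

Total conductance ΣG = 1/4.76 + 1/47.4 + 1/6.63 + 1/1.00 = 1.382 (units of 1/kΩ).
Current divider: I(R2) = I_0 · G_k/ΣG = 11.5 × (0.02110/1.382) = 11.5 × 0.01527 = 0.1756 mA.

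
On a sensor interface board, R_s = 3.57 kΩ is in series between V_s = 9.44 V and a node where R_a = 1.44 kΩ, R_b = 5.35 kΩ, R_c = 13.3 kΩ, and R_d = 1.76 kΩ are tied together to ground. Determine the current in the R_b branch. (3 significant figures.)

I ≈ 0.274 mA

Parallel bank: R_p = 1/(1/1.44 + 1/5.35 + 1/13.3 + 1/1.76) = 0.6559 kΩ.
V_A by voltage divider: V_A = 9.44 × 0.6559/(3.57 + 0.6559) = 1.465 V.
Branch current I = V_A/R_b = 1.465/5.35 = 0.2738 mA.
(Equivalently: I_total = 2.234 mA, then current-divider fraction G_k/ΣG = 0.1226.)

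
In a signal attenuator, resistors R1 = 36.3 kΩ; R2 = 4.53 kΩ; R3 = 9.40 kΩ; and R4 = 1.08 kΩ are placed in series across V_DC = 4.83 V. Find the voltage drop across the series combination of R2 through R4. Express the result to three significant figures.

V ≈ 1.41 V

Total series resistance ΣR = 36.3 + 4.53 + 9.40 + 1.08 = 51.31 kΩ.
R_{R2..R4} = 4.53 + 9.40 + 1.08 = 15.01 kΩ.
Voltage divider: V = V_DC · (15.01 / 51.31) = 4.83 × 0.2925 = 1.413 V.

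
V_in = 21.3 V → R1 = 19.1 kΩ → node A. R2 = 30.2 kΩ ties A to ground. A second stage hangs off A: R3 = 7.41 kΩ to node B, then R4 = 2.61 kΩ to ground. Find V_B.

V_B ≈ 1.57 V

Looking into the second stage from A: R3 + R4 = 10.02 kΩ appears in parallel with R2.
Effective lower resistance at A: R2 ‖ 10.02 = 7.524 kΩ.
V_A = 21.3 × 7.524/(19.1 + 7.524) = 6.019 V.
Then the unloaded second divider: V_B = V_A × R4/(R3+R4) = 6.019 × 0.2605 = 1.568 V.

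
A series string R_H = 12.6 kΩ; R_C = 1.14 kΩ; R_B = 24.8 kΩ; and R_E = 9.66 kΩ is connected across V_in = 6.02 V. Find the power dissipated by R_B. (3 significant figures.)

The common current is I = 6.02/48.20 = 0.1249 mA.
V(R_B) = I·R = 3.097 V; P = V·I = 3.097 × 0.1249 = 0.3869 mW.

P ≈ 0.387 mW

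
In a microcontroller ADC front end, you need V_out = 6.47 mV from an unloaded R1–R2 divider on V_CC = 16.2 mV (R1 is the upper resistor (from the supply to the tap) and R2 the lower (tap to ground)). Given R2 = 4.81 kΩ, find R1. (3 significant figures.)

V_out/V_CC = R2/(R1+R2) = 0.3994.
R1 = R2·(1/k − 1) = 4.81 × 1.504 = 7.234 kΩ.

R1 ≈ 7.23 kΩ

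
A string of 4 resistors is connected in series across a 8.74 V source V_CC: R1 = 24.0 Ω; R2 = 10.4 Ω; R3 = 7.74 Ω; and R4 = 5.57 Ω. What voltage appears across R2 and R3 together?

Series total: ΣR = 24.0 + 10.4 + 7.74 + 5.57 = 47.71 Ω.
R_{R2..R3} = 10.4 + 7.74 = 18.14 Ω.
Voltage divider: V = V_CC · (18.14 / 47.71) = 8.74 × 0.3802 = 3.323 V.

V ≈ 3.32 V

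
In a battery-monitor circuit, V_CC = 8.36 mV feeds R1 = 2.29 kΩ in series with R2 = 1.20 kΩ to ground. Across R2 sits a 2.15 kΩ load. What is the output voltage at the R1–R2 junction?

R2 ‖ R_L = (1.20 × 2.15)/(1.20 + 2.15) = 0.7701 kΩ.
Voltage divider with the loaded lower leg: V_out = 8.36 × 0.7701/(2.29 + 0.7701) = 8.36 × 0.2517 = 2.104 mV.
(Unloaded it would be 2.87 mV; the load pulls it down.)

V_out ≈ 2.10 mV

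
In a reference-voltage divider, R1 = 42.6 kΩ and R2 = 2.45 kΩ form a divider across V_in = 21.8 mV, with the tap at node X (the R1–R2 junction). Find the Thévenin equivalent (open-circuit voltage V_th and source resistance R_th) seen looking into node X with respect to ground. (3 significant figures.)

With X open, the divider is unloaded: V_th = 21.8 × 2.45/45.05 = 1.186 mV.
With V_in suppressed (replaced by a short), R_th = R1 ‖ R2 = (42.60 × 2.45)/(42.60 + 2.45) = 2.317 kΩ.

V_th ≈ 1.19 mV, R_th ≈ 2.32 kΩ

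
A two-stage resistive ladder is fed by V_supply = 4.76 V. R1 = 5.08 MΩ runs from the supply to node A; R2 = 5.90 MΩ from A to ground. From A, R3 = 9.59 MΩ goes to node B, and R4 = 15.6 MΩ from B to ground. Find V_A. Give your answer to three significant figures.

V_A ≈ 2.31 V

The second stage (R3 + R4 = 25.19 MΩ) loads node A in parallel with R2.
Effective lower resistance at A: R2 ‖ 25.19 = 4.780 MΩ.
So V_A = 4.76 × 0.4848 = 2.308 V.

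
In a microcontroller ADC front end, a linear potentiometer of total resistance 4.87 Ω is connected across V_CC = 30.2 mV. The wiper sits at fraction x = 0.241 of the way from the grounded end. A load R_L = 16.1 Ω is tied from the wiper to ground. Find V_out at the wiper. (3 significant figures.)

Lower segment x·R_p = 1.174 Ω; upper segment (1−x)·R_p = 3.696 Ω.
R_L loads the lower segment: effective lower R = 1.094 Ω.
Then V_out = V_CC · 1.094/(3.696 + 1.094) = 6.897 mV.

V_out ≈ 6.90 mV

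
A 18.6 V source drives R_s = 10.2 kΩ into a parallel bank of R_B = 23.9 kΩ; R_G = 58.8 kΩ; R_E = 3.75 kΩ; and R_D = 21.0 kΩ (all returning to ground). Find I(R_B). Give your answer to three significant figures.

Equivalent of the parallel group: R_p = 2.680 kΩ.
Node voltage V_A = V_in · R_p/(R_s + R_p) = 18.6 × 0.2081 = 3.870 V.
I(R_B) = V_A / R_B = 3.870/23.9 = 0.1619 mA.

I ≈ 0.162 mA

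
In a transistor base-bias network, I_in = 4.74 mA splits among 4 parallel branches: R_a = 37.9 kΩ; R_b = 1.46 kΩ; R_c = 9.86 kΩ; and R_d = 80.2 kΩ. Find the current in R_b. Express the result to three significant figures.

I ≈ 3.93 mA

ΣG = 1/37.9 + 1/1.46 + 1/9.86 + 1/80.2 = 0.8252.
Current divider: I(R_b) = I_in · G_k/ΣG = 4.74 × (0.6849/0.8252) = 4.74 × 0.8300 = 3.934 mA.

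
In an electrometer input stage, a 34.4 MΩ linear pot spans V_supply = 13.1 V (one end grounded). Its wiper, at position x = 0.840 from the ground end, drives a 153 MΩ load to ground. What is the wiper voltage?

Split the track: R_lower = x·R_p = 28.90 MΩ, R_upper = (1−x)·R_p = 5.504 MΩ.
Lower segment in parallel with the load: 28.90 ‖ 153 = 24.31 MΩ.
Loaded-divider output: V_out = 13.1 × 0.8154 = 10.68 V.

V_out ≈ 10.7 V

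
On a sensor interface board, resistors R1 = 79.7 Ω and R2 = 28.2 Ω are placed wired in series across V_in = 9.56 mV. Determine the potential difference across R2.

V ≈ 2.50 mV

ΣR = 79.7 + 28.2 = 107.9 Ω.
V = V_in · R/ΣR = 9.56 × 0.2614 = 2.499 mV.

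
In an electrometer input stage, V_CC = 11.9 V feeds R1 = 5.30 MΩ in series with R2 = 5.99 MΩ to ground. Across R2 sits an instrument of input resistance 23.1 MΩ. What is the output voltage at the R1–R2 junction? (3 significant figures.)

V_out ≈ 5.63 V

The load sits in parallel with R2, giving an effective lower resistance R2' = R2·R_L/(R2+R_L) = 4.757 MΩ.
Voltage divider with the loaded lower leg: V_out = 11.9 × 4.757/(5.30 + 4.757) = 11.9 × 0.4730 = 5.628 V.
(Unloaded it would be 6.31 V; the load pulls it down.)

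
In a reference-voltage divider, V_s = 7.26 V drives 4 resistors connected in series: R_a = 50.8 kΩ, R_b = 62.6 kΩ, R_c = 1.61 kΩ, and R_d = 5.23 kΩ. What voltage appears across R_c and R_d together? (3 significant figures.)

V ≈ 0.413 V

Series total: ΣR = 50.8 + 62.6 + 1.61 + 5.23 = 120.2 kΩ.
R_{R_c..R_d} = 1.61 + 5.23 = 6.840 kΩ.
Voltage divider: V = V_s · (6.840 / 120.2) = 7.26 × 0.05689 = 0.4130 V.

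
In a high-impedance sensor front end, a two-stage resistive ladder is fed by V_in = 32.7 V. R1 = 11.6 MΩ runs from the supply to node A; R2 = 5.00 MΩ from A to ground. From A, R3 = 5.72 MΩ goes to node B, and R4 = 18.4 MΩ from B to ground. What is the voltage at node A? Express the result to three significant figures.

V_A ≈ 8.60 V

The second stage (R3 + R4 = 24.12 MΩ) loads node A in parallel with R2.
Effective lower resistance at A: R2 ‖ 24.12 = 4.141 MΩ.
First divider: V_A = V_in · 4.141/(11.6 + 4.141) = 8.603 V.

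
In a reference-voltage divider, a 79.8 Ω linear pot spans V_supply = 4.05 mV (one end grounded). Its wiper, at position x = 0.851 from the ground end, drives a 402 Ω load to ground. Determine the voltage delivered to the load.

V_out ≈ 3.36 mV

The pot divides into 11.89 Ω above the wiper and 67.91 Ω below.
R_L loads the lower segment: effective lower R = 58.10 Ω.
V_out = 4.05 × 58.10/(11.89 + 58.10) = 3.362 mV.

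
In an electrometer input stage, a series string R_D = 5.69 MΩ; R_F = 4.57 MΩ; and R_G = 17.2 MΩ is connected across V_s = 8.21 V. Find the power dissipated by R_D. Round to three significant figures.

ΣR = 27.46 MΩ → I = 8.21/27.46 = 0.2990 µA.
V(R_D) = I·R = 1.701 V; P = V·I = 1.701 × 0.2990 = 0.5086 µW.

P ≈ 0.509 µW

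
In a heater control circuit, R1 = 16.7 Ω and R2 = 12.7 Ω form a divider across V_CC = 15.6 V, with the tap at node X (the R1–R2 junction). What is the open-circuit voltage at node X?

V_th ≈ 6.74 V

V_th is the unloaded tap voltage: V_CC · R2/(R1+R2) = 15.6 × 0.4320 = 6.739 V.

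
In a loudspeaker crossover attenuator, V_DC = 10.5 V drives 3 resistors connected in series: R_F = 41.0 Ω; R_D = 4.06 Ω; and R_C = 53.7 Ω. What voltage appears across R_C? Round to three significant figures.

Series total: ΣR = 41.0 + 4.06 + 53.7 = 98.76 Ω.
Voltage divider: V = V_DC · (53.70 / 98.76) = 10.5 × 0.5437 = 5.709 V.

V ≈ 5.71 V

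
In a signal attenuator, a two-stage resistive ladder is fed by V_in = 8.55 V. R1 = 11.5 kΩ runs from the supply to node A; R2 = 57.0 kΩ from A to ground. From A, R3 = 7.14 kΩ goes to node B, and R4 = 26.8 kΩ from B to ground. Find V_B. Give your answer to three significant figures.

V_B ≈ 4.38 V

Looking into the second stage from A: R3 + R4 = 33.94 kΩ appears in parallel with R2.
Effective lower resistance at A: R2 ‖ 33.94 = 21.27 kΩ.
V_A = 8.55 × 21.27/(11.5 + 21.27) = 5.550 V.
Stage 2 is unloaded, so V_B = V_A · R4/(R3+R4) = 5.550 × 26.8/33.94 = 4.382 V.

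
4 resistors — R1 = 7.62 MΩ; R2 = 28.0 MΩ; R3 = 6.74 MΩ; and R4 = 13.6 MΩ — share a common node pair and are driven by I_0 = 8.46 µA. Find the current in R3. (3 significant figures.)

ΣG = 1/7.62 + 1/28.0 + 1/6.74 + 1/13.6 = 0.3888.
Current divider: I(R3) = I_0 · G_k/ΣG = 8.46 × (0.1484/0.3888) = 8.46 × 0.3816 = 3.228 µA.

I ≈ 3.23 µA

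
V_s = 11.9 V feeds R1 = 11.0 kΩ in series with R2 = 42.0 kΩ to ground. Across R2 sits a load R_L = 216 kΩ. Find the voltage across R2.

V_out ≈ 9.06 V

The load sits in parallel with R2, giving an effective lower resistance R2' = R2·R_L/(R2+R_L) = 35.16 kΩ.
Then V_out = V_s · R2'/(R1 + R2') = 11.9 × 35.16/46.16 = 9.064 V.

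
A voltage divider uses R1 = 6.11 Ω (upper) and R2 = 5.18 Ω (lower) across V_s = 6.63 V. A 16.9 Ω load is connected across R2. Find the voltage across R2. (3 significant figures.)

First combine the lower leg with the load: R2 ‖ R_L = 3.965 Ω.
Voltage divider with the loaded lower leg: V_out = 6.63 × 3.965/(6.11 + 3.965) = 6.63 × 0.3935 = 2.609 V.
(Unloaded it would be 3.04 V; the load pulls it down.)

V_out ≈ 2.61 V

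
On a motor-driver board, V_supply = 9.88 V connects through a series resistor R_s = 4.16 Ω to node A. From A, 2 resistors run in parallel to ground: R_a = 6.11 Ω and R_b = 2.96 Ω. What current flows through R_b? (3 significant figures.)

Equivalent of the parallel group: R_p = 1.994 Ω.
Node voltage V_A = V_supply · R_p/(R_s + R_p) = 9.88 × 0.3240 = 3.201 V.
I(R_b) = V_A / R_b = 3.201/2.96 = 1.082 A.

I ≈ 1.08 A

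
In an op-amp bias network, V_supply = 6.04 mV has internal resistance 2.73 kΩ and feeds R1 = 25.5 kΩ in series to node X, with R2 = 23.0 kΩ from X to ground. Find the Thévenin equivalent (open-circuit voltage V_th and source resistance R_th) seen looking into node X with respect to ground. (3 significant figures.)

R1' = 2.73 + 25.5 = 28.23 kΩ (source resistance + R1).
With X open, the divider is unloaded: V_th = 6.04 × 23.0/51.23 = 2.712 mV.
With V_supply suppressed (replaced by a short), R_th = R1' ‖ R2 = (28.23 × 23.0)/(28.23 + 23.0) = 12.67 kΩ.

V_th ≈ 2.71 mV, R_th ≈ 12.7 kΩ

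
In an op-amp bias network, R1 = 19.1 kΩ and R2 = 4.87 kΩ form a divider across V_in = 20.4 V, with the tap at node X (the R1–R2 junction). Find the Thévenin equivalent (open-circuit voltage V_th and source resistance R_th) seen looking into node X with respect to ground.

V_th is the unloaded tap voltage: V_in · R2/(R1+R2) = 20.4 × 0.2032 = 4.145 V.
Looking into X with the source shorted: R_th = R1·R2/(R1+R2) = 19.10 × 4.87/23.97 = 3.881 kΩ.

V_th ≈ 4.14 V, R_th ≈ 3.88 kΩ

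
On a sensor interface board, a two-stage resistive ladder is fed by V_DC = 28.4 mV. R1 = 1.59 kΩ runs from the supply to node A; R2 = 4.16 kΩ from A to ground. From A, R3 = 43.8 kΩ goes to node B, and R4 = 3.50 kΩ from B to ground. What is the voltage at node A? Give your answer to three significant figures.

Node A sees R2 in parallel with the series input of stage 2, R3 + R4 = 47.30 kΩ.
Effective lower resistance at A: R2 ‖ 47.30 = 3.824 kΩ.
First divider: V_A = V_DC · 3.824/(1.59 + 3.824) = 20.06 mV.

V_A ≈ 20.1 mV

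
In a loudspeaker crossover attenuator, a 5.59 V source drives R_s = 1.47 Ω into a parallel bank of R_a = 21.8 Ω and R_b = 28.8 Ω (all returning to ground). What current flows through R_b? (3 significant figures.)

Equivalent of the parallel group: R_p = 12.41 Ω.
V_A = 5.59 × 12.41/13.88 = 4.998 V.
Branch current I = V_A/R_b = 4.998/28.8 = 0.1735 A.
(Check via current divider: I_total = 0.4028 A; share G_k/ΣG = 0.4308 → same result.)

I ≈ 0.174 A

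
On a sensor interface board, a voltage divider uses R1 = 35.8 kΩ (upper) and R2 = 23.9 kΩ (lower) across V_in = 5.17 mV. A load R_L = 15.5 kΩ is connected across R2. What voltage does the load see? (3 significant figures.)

The load sits in parallel with R2, giving an effective lower resistance R2' = R2·R_L/(R2+R_L) = 9.402 kΩ.
Voltage divider with the loaded lower leg: V_out = 5.17 × 9.402/(35.8 + 9.402) = 5.17 × 0.2080 = 1.075 mV.

V_out ≈ 1.08 mV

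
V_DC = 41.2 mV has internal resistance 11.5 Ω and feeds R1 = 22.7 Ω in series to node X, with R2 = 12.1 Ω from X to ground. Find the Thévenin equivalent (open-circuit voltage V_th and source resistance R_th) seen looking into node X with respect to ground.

V_th ≈ 10.8 mV, R_th ≈ 8.94 Ω

R1' = 11.5 + 22.7 = 34.20 Ω (source resistance + R1).
Open-circuit (no load on X): V_th = V_DC · R2/(R1' + R2) = 41.2 × 12.1/(34.20 + 12.1) = 10.77 mV.
With V_DC suppressed (replaced by a short), R_th = R1' ‖ R2 = (34.20 × 12.1)/(34.20 + 12.1) = 8.938 Ω.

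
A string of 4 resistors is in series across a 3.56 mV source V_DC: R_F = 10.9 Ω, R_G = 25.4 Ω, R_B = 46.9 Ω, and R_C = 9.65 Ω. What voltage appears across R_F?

ΣR = 10.9 + 25.4 + 46.9 + 9.65 = 92.85 Ω.
By the voltage-divider rule, V = 3.56 × 10.90/92.85 = 0.4179 mV.

V ≈ 0.418 mV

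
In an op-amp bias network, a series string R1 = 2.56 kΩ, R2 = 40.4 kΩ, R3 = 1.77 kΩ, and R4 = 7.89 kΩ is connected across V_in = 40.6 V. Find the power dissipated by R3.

P ≈ 1.05 mW

The common current is I = 40.6/52.62 = 0.7716 mA.
V(R3) = I·R = 1.366 V; P = V·I = 1.366 × 0.7716 = 1.054 mW.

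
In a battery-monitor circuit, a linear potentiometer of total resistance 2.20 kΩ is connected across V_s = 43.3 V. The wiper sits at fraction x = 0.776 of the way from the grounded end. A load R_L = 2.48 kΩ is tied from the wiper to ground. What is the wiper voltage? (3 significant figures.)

Split the track: R_lower = x·R_p = 1.707 kΩ, R_upper = (1−x)·R_p = 0.4928 kΩ.
Lower segment in parallel with the load: 1.707 ‖ 2.48 = 1.011 kΩ.
V_out = 43.3 × 1.011/(0.4928 + 1.011) = 29.11 V.
(Unloaded: V_out = x·V_s = 33.6 V.)

V_out ≈ 29.1 V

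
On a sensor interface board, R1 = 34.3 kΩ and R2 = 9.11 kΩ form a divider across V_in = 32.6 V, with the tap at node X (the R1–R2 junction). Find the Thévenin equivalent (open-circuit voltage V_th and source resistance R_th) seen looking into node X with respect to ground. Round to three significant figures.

V_th is the unloaded tap voltage: V_in · R2/(R1+R2) = 32.6 × 0.2099 = 6.841 V.
Zeroing V_in shorts the top of R1 to ground, so R_th = R1 ‖ R2 = 7.198 kΩ.

V_th ≈ 6.84 V, R_th ≈ 7.20 kΩ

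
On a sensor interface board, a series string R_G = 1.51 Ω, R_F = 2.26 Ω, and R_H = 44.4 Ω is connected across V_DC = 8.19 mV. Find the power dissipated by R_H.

ΣR = 48.17 Ω → I = 8.19/48.17 = 0.1700 mA.
V(R_H) = I·R = 7.549 mV; P = V·I = 7.549 × 0.1700 = 1.284 µW.

P ≈ 1.28 µW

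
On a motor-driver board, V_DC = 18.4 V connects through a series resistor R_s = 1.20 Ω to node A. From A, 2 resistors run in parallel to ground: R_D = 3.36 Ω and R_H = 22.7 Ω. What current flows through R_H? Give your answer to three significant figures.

Equivalent of the parallel group: R_p = 2.927 Ω.
Node voltage V_A = V_DC · R_p/(R_s + R_p) = 18.4 × 0.7092 = 13.05 V.
Branch current I = V_A/R_H = 13.05/22.7 = 0.5749 A.
(Check via current divider: I_total = 4.459 A; share G_k/ΣG = 0.1289 → same result.)

I ≈ 0.575 A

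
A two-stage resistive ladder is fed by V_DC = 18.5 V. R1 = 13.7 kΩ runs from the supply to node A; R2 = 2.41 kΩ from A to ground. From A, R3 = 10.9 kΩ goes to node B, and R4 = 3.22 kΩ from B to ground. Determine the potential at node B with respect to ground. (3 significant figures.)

V_B ≈ 0.551 V

Node A sees R2 in parallel with the series input of stage 2, R3 + R4 = 14.12 kΩ.
R2 ‖ (R3+R4) = 2.059 kΩ.
V_A = 18.5 × 2.059/(13.7 + 2.059) = 2.417 V.
V_B = V_A × 0.2280 = 0.5511 V.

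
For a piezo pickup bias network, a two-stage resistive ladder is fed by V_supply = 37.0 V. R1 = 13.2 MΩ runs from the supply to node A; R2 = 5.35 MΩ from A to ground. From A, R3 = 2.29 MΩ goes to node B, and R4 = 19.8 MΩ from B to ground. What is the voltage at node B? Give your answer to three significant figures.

Looking into the second stage from A: R3 + R4 = 22.09 MΩ appears in parallel with R2.
Effective lower resistance at A: R2 ‖ 22.09 = 4.307 MΩ.
First divider: V_A = V_supply · 4.307/(13.2 + 4.307) = 9.102 V.
Stage 2 is unloaded, so V_B = V_A · R4/(R3+R4) = 9.102 × 19.8/22.09 = 8.159 V.

V_B ≈ 8.16 V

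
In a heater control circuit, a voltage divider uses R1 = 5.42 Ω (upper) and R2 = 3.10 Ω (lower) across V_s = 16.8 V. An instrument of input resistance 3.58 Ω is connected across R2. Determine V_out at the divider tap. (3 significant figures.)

R2 ‖ R_L = (3.10 × 3.58)/(3.10 + 3.58) = 1.661 Ω.
Now apply the divider: V_out = 16.8 × 0.2346 = 3.941 V.
(Unloaded it would be 6.11 V; the load pulls it down.)

V_out ≈ 3.94 V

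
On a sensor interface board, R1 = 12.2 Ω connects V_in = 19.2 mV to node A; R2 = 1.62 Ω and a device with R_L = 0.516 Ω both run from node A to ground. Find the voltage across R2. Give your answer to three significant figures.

The load sits in parallel with R2, giving an effective lower resistance R2' = R2·R_L/(R2+R_L) = 0.3913 Ω.
Then V_out = V_in · R2'/(R1 + R2') = 19.2 × 0.3913/12.59 = 0.5968 mV.

V_out ≈ 0.597 mV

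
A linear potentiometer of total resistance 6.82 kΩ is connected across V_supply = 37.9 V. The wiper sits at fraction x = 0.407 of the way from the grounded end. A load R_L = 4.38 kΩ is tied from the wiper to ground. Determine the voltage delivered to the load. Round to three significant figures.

V_out ≈ 11.2 V

The pot divides into 4.044 kΩ above the wiper and 2.776 kΩ below.
(x·R_p) ‖ R_L = 1.699 kΩ.
V_out = 37.9 × 1.699/(4.044 + 1.699) = 11.21 V.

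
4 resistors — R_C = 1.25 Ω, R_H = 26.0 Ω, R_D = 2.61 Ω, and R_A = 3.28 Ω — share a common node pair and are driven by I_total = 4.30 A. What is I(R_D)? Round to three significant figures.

ΣG = 1/1.25 + 1/26.0 + 1/2.61 + 1/3.28 = 1.526.
R_D takes the fraction G_k/ΣG = 0.3831/1.526 = 0.2510, so I = 4.30 × 0.2510 = 1.079 A.

I ≈ 1.08 A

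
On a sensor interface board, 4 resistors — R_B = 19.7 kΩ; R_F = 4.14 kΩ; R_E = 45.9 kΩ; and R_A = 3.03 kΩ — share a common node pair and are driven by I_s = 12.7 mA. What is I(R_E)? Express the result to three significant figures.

Conductances: ΣG = 1/19.7 + 1/4.14 + 1/45.9 + 1/3.03 = 0.6441 (1/kΩ).
By the current-divider rule, I = I_s · G_k/ΣG = 12.7 × 0.03382 = 0.4296 mA.

I ≈ 0.430 mA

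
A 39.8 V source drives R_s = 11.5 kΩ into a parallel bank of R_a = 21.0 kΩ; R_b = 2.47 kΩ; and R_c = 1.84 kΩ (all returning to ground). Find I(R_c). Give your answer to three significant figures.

I ≈ 1.74 mA

Combine the parallel branches: R_p = (1/21.0 + 1/2.47 + 1/1.84)⁻¹ = 1.004 kΩ.
V_A by voltage divider: V_A = 39.8 × 1.004/(11.5 + 1.004) = 3.196 V.
I(R_c) = V_A / R_c = 3.196/1.84 = 1.737 mA.
(Check via current divider: I_total = 3.183 mA; share G_k/ΣG = 0.5457 → same result.)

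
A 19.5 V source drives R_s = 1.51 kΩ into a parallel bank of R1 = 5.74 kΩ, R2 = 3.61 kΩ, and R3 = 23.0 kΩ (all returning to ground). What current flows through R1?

Combine the parallel branches: R_p = (1/5.74 + 1/3.61 + 1/23.0)⁻¹ = 2.021 kΩ.
V_A by voltage divider: V_A = 19.5 × 2.021/(1.51 + 2.021) = 11.16 V.
Branch current I = V_A/R1 = 11.16/5.74 = 1.945 mA.

I ≈ 1.94 mA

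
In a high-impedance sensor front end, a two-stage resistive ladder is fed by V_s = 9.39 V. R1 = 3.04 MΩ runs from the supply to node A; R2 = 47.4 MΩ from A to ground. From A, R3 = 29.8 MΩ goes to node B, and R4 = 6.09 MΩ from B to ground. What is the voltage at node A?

Looking into the second stage from A: R3 + R4 = 35.89 MΩ appears in parallel with R2.
R2 ‖ (R3+R4) = 20.42 MΩ.
First divider: V_A = V_s · 20.42/(3.04 + 20.42) = 8.173 V.

V_A ≈ 8.17 V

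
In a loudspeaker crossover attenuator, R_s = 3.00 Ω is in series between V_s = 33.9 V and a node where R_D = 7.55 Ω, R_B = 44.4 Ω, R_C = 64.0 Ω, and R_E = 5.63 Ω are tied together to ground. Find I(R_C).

Parallel bank: R_p = 1/(1/7.55 + 1/44.4 + 1/64.0 + 1/5.63) = 2.872 Ω.
V_A by voltage divider: V_A = 33.9 × 2.872/(3.00 + 2.872) = 16.58 V.
Branch current I = V_A/R_C = 16.58/64.0 = 0.2591 A.

I ≈ 0.259 A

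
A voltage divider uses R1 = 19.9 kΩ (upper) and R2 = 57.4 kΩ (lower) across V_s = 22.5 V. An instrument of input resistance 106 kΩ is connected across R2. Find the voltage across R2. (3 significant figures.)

V_out ≈ 14.7 V

The load sits in parallel with R2, giving an effective lower resistance R2' = R2·R_L/(R2+R_L) = 37.24 kΩ.
Voltage divider with the loaded lower leg: V_out = 22.5 × 37.24/(19.9 + 37.24) = 22.5 × 0.6517 = 14.66 V.
(Unloaded it would be 16.7 V; the load pulls it down.)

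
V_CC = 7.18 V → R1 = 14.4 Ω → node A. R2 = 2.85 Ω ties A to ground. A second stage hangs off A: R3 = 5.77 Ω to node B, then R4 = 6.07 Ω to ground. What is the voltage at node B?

The second stage (R3 + R4 = 11.84 Ω) loads node A in parallel with R2.
R2 ‖ (R3+R4) = 2.297 Ω.
First divider: V_A = V_CC · 2.297/(14.4 + 2.297) = 0.9878 V.
Stage 2 is unloaded, so V_B = V_A · R4/(R3+R4) = 0.9878 × 6.07/11.84 = 0.5064 V.

V_B ≈ 0.506 V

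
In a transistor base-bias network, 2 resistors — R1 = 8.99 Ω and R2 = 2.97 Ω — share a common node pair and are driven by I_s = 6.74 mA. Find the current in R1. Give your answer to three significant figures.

With just two branches, the current splits inversely with resistance.
So I = 6.74 × 2.97/11.96 = 1.674 mA.

I ≈ 1.67 mA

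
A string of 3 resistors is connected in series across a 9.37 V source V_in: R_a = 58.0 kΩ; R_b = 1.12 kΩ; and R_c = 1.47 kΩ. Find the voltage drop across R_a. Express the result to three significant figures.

Total series resistance ΣR = 58.0 + 1.12 + 1.47 = 60.59 kΩ.
V = V_in · R/ΣR = 9.37 × 0.9573 = 8.969 V.

V ≈ 8.97 V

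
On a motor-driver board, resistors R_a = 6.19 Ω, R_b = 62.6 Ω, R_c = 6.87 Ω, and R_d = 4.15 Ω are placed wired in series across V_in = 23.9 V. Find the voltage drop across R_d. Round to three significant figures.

ΣR = 6.19 + 62.6 + 6.87 + 4.15 = 79.81 Ω.
By the voltage-divider rule, V = 23.9 × 4.150/79.81 = 1.243 V.

V ≈ 1.24 V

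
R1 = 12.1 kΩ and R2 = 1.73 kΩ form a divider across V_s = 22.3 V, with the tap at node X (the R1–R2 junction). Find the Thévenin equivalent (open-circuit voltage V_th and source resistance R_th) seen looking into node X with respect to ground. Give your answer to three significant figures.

With X open, the divider is unloaded: V_th = 22.3 × 1.73/13.83 = 2.790 V.
Looking into X with the source shorted: R_th = R1·R2/(R1+R2) = 12.10 × 1.73/13.83 = 1.514 kΩ.

V_th ≈ 2.79 V, R_th ≈ 1.51 kΩ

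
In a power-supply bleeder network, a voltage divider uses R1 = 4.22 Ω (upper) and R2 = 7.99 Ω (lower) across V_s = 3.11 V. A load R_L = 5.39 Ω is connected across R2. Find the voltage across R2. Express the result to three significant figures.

V_out ≈ 1.35 V

R2 ‖ R_L = (7.99 × 5.39)/(7.99 + 5.39) = 3.219 Ω.
Now apply the divider: V_out = 3.11 × 0.4327 = 1.346 V.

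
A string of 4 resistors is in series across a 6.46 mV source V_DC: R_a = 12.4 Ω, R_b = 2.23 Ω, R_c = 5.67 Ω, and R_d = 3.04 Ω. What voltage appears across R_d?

V ≈ 0.841 mV

Series total: ΣR = 12.4 + 2.23 + 5.67 + 3.04 = 23.34 Ω.
By the voltage-divider rule, V = 6.46 × 3.040/23.34 = 0.8414 mV.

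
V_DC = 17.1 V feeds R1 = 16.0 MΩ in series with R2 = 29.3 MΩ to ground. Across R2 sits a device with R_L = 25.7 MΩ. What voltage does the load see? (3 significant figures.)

V_out ≈ 7.89 V

First combine the lower leg with the load: R2 ‖ R_L = 13.69 MΩ.
Voltage divider with the loaded lower leg: V_out = 17.1 × 13.69/(16.0 + 13.69) = 17.1 × 0.4611 = 7.885 V.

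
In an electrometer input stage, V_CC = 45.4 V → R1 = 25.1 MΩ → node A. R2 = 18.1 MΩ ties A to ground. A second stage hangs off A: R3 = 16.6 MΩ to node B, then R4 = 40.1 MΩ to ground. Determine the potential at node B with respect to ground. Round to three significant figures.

V_B ≈ 11.3 V

Looking into the second stage from A: R3 + R4 = 56.70 MΩ appears in parallel with R2.
R2 ‖ (R3+R4) = 13.72 MΩ.
So V_A = 45.4 × 0.3534 = 16.05 V.
Stage 2 is unloaded, so V_B = V_A · R4/(R3+R4) = 16.05 × 40.1/56.70 = 11.35 V.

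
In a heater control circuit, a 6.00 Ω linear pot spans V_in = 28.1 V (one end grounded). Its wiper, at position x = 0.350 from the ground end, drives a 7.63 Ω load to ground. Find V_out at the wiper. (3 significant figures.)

V_out ≈ 8.34 V

The pot divides into 3.900 Ω above the wiper and 2.100 Ω below.
(x·R_p) ‖ R_L = 1.647 Ω.
Then V_out = V_in · 1.647/(3.900 + 1.647) = 8.343 V.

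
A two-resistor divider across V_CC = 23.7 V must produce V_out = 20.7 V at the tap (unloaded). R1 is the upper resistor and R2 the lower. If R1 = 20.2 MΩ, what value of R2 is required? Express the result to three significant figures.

R2 ≈ 139 MΩ

The divider ratio is R2/(R1+R2) = 20.7/23.7 = 0.8734.
R2 = R1 · 0.8734/(1 − 0.8734) = 139.4 MΩ.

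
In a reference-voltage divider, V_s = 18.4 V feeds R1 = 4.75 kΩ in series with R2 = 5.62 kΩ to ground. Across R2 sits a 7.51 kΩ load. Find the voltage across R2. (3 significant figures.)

The load sits in parallel with R2, giving an effective lower resistance R2' = R2·R_L/(R2+R_L) = 3.214 kΩ.
Now apply the divider: V_out = 18.4 × 0.4036 = 7.426 V.

V_out ≈ 7.43 V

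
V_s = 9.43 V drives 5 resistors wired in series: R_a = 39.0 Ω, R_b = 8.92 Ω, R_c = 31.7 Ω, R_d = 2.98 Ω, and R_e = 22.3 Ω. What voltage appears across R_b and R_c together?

Total series resistance ΣR = 39.0 + 8.92 + 31.7 + 2.98 + 22.3 = 104.9 Ω.
R_{R_b..R_c} = 8.92 + 31.7 = 40.62 Ω.
By the voltage-divider rule, V = 9.43 × 40.62/104.9 = 3.652 V.

V ≈ 3.65 V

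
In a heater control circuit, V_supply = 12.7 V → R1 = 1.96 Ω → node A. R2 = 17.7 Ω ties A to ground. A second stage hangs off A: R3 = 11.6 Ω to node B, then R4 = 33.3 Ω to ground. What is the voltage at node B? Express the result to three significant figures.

V_B ≈ 8.16 V

The second stage (R3 + R4 = 44.90 Ω) loads node A in parallel with R2.
Effective lower resistance at A: R2 ‖ 44.90 = 12.70 Ω.
First divider: V_A = V_supply · 12.70/(1.96 + 12.70) = 11.00 V.
Then the unloaded second divider: V_B = V_A × R4/(R3+R4) = 11.00 × 0.7416 = 8.159 V.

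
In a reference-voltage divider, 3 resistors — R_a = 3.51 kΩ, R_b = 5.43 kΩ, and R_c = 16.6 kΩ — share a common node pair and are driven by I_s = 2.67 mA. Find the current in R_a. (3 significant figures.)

I ≈ 1.44 mA

Conductances: ΣG = 1/3.51 + 1/5.43 + 1/16.6 = 0.5293 (1/kΩ).
By the current-divider rule, I = I_s · G_k/ΣG = 2.67 × 0.5383 = 1.437 mA.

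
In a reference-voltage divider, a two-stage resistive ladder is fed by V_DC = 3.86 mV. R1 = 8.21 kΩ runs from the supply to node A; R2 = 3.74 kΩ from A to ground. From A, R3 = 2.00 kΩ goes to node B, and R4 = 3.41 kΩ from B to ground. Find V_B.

Node A sees R2 in parallel with the series input of stage 2, R3 + R4 = 5.410 kΩ.
R2 ‖ (R3+R4) = 2.211 kΩ.
So V_A = 3.86 × 0.2122 = 0.8191 mV.
V_B = V_A × 0.6303 = 0.5163 mV.

V_B ≈ 0.516 mV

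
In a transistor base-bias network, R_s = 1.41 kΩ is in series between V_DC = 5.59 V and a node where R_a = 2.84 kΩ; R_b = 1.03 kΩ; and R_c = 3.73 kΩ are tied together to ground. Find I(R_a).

I ≈ 0.607 mA

Combine the parallel branches: R_p = (1/2.84 + 1/1.03 + 1/3.73)⁻¹ = 0.6285 kΩ.
V_A = 5.59 × 0.6285/2.039 = 1.723 V.
I(R_a) = V_A / R_a = 1.723/2.84 = 0.6069 mA.
(Check via current divider: I_total = 2.742 mA; share G_k/ΣG = 0.2213 → same result.)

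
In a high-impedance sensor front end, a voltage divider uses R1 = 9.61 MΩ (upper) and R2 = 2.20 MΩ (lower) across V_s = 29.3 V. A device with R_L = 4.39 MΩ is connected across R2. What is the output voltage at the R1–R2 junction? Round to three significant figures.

First combine the lower leg with the load: R2 ‖ R_L = 1.466 MΩ.
Then V_out = V_s · R2'/(R1 + R2') = 29.3 × 1.466/11.08 = 3.877 V.

V_out ≈ 3.88 V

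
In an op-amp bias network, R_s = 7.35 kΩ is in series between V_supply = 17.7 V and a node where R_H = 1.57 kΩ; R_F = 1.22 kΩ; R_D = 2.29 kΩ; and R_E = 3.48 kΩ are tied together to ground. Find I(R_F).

I ≈ 0.852 mA

Equivalent of the parallel group: R_p = 0.4586 kΩ.
V_A by voltage divider: V_A = 17.7 × 0.4586/(7.35 + 0.4586) = 1.039 V.
Branch current I = V_A/R_F = 1.039/1.22 = 0.8520 mA.
(Equivalently: I_total = 2.267 mA, then current-divider fraction G_k/ΣG = 0.3759.)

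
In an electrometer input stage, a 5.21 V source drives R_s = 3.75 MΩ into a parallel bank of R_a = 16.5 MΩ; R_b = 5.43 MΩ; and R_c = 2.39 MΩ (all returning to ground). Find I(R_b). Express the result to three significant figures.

I ≈ 0.275 µA

Parallel bank: R_p = 1/(1/16.5 + 1/5.43 + 1/2.39) = 1.508 MΩ.
V_A by voltage divider: V_A = 5.21 × 1.508/(3.75 + 1.508) = 1.494 V.
I(R_b) = V_A / R_b = 1.494/5.43 = 0.2752 µA.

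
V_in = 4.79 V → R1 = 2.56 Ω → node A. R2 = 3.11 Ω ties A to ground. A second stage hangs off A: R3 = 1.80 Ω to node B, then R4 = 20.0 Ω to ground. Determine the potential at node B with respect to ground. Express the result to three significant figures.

The second stage (R3 + R4 = 21.80 Ω) loads node A in parallel with R2.
R2 ‖ (R3+R4) = 2.722 Ω.
So V_A = 4.79 × 0.5153 = 2.468 V.
V_B = V_A × 0.9174 = 2.265 V.

V_B ≈ 2.26 V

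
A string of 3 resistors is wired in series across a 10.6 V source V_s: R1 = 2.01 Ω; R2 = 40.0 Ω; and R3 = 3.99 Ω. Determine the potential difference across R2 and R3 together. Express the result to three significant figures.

V ≈ 10.1 V

ΣR = 2.01 + 40.0 + 3.99 = 46.00 Ω.
R_{R2..R3} = 40.0 + 3.99 = 43.99 Ω.
By the voltage-divider rule, V = 10.6 × 43.99/46.00 = 10.14 V.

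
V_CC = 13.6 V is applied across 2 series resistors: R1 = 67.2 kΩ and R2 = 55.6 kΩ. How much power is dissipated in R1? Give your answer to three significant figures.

The common current is I = 13.6/122.8 = 0.1107 mA.
P = I²R = 0.01227 × 67.2 = 0.8242 mW.

P ≈ 0.824 mW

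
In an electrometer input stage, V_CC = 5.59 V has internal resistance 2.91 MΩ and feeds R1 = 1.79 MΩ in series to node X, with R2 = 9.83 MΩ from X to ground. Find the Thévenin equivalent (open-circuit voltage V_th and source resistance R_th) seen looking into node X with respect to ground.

R1' = 2.91 + 1.79 = 4.700 MΩ (source resistance + R1).
Open-circuit (no load on X): V_th = V_CC · R2/(R1' + R2) = 5.59 × 9.83/(4.700 + 9.83) = 3.782 V.
Looking into X with the source shorted: R_th = R1'·R2/(R1'+R2) = 4.700 × 9.83/14.53 = 3.180 MΩ.

V_th ≈ 3.78 V, R_th ≈ 3.18 MΩ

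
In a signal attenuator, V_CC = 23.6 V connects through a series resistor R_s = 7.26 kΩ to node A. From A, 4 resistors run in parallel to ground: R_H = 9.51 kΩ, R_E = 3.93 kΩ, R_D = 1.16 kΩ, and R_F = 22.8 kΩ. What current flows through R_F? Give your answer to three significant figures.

I ≈ 0.102 mA

Equivalent of the parallel group: R_p = 0.7902 kΩ.
Node voltage V_A = V_CC · R_p/(R_s + R_p) = 23.6 × 0.09816 = 2.317 V.
Branch current I = V_A/R_F = 2.317/22.8 = 0.1016 mA.
(Equivalently: I_total = 2.932 mA, then current-divider fraction G_k/ΣG = 0.03466.)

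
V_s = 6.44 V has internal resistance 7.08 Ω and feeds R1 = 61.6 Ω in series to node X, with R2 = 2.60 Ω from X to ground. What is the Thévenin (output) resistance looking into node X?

R1' = 7.08 + 61.6 = 68.68 Ω (source resistance + R1).
With V_s suppressed (replaced by a short), R_th = R1' ‖ R2 = (68.68 × 2.60)/(68.68 + 2.60) = 2.505 Ω.

R_th ≈ 2.51 Ω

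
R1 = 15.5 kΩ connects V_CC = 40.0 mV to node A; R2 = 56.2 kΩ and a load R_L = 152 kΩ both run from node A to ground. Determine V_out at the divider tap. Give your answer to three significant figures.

R2 ‖ R_L = (56.2 × 152)/(56.2 + 152) = 41.03 kΩ.
Now apply the divider: V_out = 40.0 × 0.7258 = 29.03 mV.

V_out ≈ 29.0 mV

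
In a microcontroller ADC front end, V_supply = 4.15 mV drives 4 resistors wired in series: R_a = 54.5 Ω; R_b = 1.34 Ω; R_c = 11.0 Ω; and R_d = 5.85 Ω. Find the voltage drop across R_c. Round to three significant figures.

V ≈ 0.628 mV

Total series resistance ΣR = 54.5 + 1.34 + 11.0 + 5.85 = 72.69 Ω.
V = V_supply · R/ΣR = 4.15 × 0.1513 = 0.6280 mV.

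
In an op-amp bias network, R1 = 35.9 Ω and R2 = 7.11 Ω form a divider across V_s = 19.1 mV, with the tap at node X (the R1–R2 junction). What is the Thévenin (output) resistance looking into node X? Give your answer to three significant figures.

R_th ≈ 5.93 Ω

Looking into X with the source shorted: R_th = R1·R2/(R1+R2) = 35.90 × 7.11/43.01 = 5.935 Ω.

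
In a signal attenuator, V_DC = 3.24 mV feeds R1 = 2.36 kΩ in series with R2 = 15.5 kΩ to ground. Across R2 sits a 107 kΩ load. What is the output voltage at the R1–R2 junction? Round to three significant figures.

V_out ≈ 2.76 mV

First combine the lower leg with the load: R2 ‖ R_L = 13.54 kΩ.
Voltage divider with the loaded lower leg: V_out = 3.24 × 13.54/(2.36 + 13.54) = 3.24 × 0.8516 = 2.759 mV.
(Unloaded it would be 2.81 mV; the load pulls it down.)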